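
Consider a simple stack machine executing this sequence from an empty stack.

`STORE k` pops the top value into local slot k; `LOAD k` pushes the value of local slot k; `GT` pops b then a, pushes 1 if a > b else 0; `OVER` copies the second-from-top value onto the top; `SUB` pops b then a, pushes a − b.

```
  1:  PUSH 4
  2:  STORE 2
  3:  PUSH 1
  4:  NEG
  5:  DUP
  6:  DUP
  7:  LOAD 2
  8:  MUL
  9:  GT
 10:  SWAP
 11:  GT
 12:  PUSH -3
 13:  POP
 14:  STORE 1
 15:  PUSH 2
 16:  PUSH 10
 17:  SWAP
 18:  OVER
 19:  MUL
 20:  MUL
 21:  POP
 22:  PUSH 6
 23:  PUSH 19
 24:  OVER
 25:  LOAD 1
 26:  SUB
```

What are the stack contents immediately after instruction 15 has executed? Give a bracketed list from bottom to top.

[2]

PUSH 4  -> 4
STORE 2 -> (empty)
PUSH 1  -> 1
NEG     -> -1
DUP     -> -1 -1
DUP     -> -1 -1 -1
LOAD 2  -> -1 -1 -1 4
MUL     -> -1 -1 -4
GT      -> -1 1
SWAP    -> 1 -1
GT      -> 1
PUSH -3 -> 1 -3
POP     -> 1
STORE 1 -> (empty)
PUSH 2  -> 2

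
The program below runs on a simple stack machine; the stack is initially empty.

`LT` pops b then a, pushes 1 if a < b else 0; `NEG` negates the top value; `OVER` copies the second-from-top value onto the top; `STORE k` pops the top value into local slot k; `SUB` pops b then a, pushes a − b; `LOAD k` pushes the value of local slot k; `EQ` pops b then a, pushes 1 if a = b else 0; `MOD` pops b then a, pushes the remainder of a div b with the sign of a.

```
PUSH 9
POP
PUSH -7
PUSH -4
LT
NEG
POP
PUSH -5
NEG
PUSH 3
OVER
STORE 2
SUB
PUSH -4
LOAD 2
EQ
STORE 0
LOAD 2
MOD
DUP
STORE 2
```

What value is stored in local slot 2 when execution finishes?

PUSH 9  : 9
POP     : (empty)
PUSH -7 : -7
PUSH -4 : -7 -4
LT      : 1
NEG     : -1
POP     : (empty)
PUSH -5 : -5
NEG     : 5
PUSH 3  : 5 3
OVER    : 5 3 5
STORE 2 : 5 3
SUB     : 2
PUSH -4 : 2 -4
LOAD 2  : 2 -4 5
EQ      : 2 0
STORE 0 : 2
LOAD 2  : 2 5
MOD     : 2
DUP     : 2 2
STORE 2 : 2

2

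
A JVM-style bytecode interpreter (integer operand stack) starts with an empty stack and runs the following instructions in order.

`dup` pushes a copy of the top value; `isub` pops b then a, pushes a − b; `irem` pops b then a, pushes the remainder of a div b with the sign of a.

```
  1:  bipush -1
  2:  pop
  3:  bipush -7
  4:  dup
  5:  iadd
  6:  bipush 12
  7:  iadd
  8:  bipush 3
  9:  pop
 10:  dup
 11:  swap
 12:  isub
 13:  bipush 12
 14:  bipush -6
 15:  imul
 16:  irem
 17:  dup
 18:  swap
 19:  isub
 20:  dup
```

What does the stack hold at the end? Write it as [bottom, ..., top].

bipush -1  [-1]
pop        []
bipush -7  [-7]
dup        [-7, -7]
iadd       [-14]
bipush 12  [-14, 12]
iadd       [-2]
bipush 3   [-2, 3]
pop        [-2]
dup        [-2, -2]
swap       [-2, -2]
isub       [0]
bipush 12  [0, 12]
bipush -6  [0, 12, -6]
imul       [0, -72]
irem       [0]
dup        [0, 0]
swap       [0, 0]
isub       [0]
dup        [0, 0]

[0, 0]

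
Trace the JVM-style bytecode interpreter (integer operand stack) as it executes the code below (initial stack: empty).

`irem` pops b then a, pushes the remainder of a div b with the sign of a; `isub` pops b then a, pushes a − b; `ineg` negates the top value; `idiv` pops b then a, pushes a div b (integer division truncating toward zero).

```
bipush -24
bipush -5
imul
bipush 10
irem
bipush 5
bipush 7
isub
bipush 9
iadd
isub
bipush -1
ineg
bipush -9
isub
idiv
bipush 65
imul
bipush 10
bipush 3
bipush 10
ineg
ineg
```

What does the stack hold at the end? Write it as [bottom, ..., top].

bipush -24 : -24
bipush -5  : -24 -5
imul       : 120
bipush 10  : 120 10
irem       : 0
bipush 5   : 0 5
bipush 7   : 0 5 7
isub       : 0 -2
bipush 9   : 0 -2 9
iadd       : 0 7
isub       : -7
bipush -1  : -7 -1
ineg       : -7 1
bipush -9  : -7 1 -9
isub       : -7 10
idiv       : 0
bipush 65  : 0 65
imul       : 0
bipush 10  : 0 10
bipush 3   : 0 10 3
bipush 10  : 0 10 3 10
ineg       : 0 10 3 -10
ineg       : 0 10 3 10

[0, 10, 3, 10]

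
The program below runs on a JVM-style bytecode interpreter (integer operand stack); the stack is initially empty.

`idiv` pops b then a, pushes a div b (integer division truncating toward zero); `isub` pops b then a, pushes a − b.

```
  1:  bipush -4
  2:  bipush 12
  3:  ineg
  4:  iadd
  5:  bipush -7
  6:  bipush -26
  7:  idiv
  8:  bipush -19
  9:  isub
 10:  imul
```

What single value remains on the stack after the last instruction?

-304

bipush -4  : -4
bipush 12  : -4 12
ineg       : -4 -12
iadd       : -16
bipush -7  : -16 -7
bipush -26 : -16 -7 -26
idiv       : -16 0
bipush -19 : -16 0 -19
isub       : -16 19
imul       : -304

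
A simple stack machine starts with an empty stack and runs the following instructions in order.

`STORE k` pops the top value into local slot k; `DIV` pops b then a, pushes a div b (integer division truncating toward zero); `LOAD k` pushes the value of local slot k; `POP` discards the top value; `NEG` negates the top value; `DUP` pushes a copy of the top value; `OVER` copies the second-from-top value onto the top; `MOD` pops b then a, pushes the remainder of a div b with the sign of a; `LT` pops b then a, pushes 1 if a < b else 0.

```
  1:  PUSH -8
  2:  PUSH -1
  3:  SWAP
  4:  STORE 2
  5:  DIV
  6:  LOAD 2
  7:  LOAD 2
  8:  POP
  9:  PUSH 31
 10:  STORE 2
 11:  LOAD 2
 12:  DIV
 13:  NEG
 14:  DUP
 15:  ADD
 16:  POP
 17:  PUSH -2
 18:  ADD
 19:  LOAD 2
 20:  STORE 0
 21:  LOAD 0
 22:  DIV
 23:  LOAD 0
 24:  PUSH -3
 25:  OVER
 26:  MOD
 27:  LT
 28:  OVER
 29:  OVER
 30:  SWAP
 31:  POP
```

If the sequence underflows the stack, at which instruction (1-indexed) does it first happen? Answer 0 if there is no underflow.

PUSH -8 : -8
PUSH -1 : -8 -1
SWAP    : -1 -8
STORE 2 : -1
DIV  — needs 2 operands, stack has 1 → underflow

5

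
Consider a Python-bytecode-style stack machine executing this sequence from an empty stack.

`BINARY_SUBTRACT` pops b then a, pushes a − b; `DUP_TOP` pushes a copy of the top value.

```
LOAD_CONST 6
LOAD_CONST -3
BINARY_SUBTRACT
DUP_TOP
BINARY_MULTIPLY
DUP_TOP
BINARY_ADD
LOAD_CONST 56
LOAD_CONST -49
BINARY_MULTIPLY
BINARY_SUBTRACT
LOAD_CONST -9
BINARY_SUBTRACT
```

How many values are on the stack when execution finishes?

LOAD_CONST 6    : 6
LOAD_CONST -3   : 6 -3
BINARY_SUBTRACT : 9
DUP_TOP         : 9 9
BINARY_MULTIPLY : 81
DUP_TOP         : 81 81
BINARY_ADD      : 162
LOAD_CONST 56   : 162 56
LOAD_CONST -49  : 162 56 -49
BINARY_MULTIPLY : 162 -2744
BINARY_SUBTRACT : 2906
LOAD_CONST -9   : 2906 -9
BINARY_SUBTRACT : 2915

1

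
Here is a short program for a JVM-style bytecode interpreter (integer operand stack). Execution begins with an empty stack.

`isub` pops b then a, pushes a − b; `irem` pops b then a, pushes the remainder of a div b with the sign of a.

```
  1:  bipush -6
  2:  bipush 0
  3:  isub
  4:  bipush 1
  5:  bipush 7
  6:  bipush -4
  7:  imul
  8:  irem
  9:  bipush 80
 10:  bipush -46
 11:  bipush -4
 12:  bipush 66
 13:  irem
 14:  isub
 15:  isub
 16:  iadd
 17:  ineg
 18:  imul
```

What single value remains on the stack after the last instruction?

738

bipush -6   -6
bipush 0    -6 0
isub        -6
bipush 1    -6 1
bipush 7    -6 1 7
bipush -4   -6 1 7 -4
imul        -6 1 -28
irem        -6 1
bipush 80   -6 1 80
bipush -46  -6 1 80 -46
bipush -4   -6 1 80 -46 -4
bipush 66   -6 1 80 -46 -4 66
irem        -6 1 80 -46 -4
isub        -6 1 80 -42
isub        -6 1 122
iadd        -6 123
ineg        -6 -123
imul        738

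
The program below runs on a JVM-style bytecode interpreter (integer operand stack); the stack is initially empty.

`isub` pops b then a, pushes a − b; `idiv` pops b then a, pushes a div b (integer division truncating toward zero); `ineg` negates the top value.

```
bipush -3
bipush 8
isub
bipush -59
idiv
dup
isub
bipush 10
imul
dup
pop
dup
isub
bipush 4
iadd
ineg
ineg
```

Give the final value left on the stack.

4

bipush -3  → [-3]
bipush 8   → [-3, 8]
isub       → [-11]
bipush -59 → [-11, -59]
idiv       → [0]
dup        → [0, 0]
isub       → [0]
bipush 10  → [0, 10]
imul       → [0]
dup        → [0, 0]
pop        → [0]
dup        → [0, 0]
isub       → [0]
bipush 4   → [0, 4]
iadd       → [4]
ineg       → [-4]
ineg       → [4]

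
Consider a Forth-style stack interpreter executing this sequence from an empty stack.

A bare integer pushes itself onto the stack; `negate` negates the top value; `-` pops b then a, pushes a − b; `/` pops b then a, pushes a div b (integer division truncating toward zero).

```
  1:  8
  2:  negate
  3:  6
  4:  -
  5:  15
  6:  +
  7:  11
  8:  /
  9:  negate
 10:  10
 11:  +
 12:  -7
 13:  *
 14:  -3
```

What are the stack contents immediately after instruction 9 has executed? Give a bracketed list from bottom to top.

8       [8]
negate  [-8]
6       [-8, 6]
-       [-14]
15      [-14, 15]
+       [1]
11      [1, 11]
/       [0]
negate  [0]

[0]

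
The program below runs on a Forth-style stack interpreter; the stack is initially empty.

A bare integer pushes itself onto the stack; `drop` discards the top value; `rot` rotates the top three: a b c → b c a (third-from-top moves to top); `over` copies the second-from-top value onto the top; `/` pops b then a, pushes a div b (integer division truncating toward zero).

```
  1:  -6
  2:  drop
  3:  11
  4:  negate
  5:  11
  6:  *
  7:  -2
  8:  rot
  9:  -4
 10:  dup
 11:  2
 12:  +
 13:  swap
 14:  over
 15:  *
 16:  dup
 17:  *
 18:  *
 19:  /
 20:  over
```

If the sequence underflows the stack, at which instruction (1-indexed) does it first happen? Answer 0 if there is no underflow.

8

-6     : [-6]
drop   : []
11     : [11]
negate : [-11]
11     : [-11, 11]
*      : [-121]
-2     : [-121, -2]
rot  — needs 3 operands, stack has 2 → underflow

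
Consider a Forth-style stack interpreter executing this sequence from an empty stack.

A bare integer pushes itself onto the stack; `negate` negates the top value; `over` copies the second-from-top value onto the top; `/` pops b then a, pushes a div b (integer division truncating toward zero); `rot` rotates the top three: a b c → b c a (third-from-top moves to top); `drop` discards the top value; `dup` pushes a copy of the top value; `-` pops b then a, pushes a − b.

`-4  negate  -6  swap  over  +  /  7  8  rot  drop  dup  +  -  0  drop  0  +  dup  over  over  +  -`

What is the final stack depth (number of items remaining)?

-4      [-4]
negate  [4]
-6      [4, -6]
swap    [-6, 4]
over    [-6, 4, -6]
+       [-6, -2]
/       [3]
7       [3, 7]
8       [3, 7, 8]
rot     [7, 8, 3]
drop    [7, 8]
dup     [7, 8, 8]
+       [7, 16]
-       [-9]
0       [-9, 0]
drop    [-9]
0       [-9, 0]
+       [-9]
dup     [-9, -9]
over    [-9, -9, -9]
over    [-9, -9, -9, -9]
+       [-9, -9, -18]
-       [-9, 9]

2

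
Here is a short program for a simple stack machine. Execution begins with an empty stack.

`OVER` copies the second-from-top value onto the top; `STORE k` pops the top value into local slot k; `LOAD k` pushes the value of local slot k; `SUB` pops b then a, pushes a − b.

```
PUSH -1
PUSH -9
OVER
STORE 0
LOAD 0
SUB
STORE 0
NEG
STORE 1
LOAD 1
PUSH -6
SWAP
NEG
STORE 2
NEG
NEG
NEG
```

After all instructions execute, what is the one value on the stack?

PUSH -1 → -1
PUSH -9 → -1 -9
OVER    → -1 -9 -1
STORE 0 → -1 -9
LOAD 0  → -1 -9 -1
SUB     → -1 -8
STORE 0 → -1
NEG     → 1
STORE 1 → (empty)
LOAD 1  → 1
PUSH -6 → 1 -6
SWAP    → -6 1
NEG     → -6 -1
STORE 2 → -6
NEG     → 6
NEG     → -6
NEG     → 6

6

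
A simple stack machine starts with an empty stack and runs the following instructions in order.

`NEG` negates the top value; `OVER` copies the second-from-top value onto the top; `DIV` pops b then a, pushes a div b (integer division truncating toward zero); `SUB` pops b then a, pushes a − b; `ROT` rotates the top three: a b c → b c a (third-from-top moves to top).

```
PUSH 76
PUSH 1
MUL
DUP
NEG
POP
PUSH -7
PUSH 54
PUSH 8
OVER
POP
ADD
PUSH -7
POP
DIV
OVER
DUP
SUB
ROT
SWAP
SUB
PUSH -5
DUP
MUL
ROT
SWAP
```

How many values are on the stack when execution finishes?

3

PUSH 76 : [76]
PUSH 1  : [76, 1]
MUL     : [76]
DUP     : [76, 76]
NEG     : [76, -76]
POP     : [76]
PUSH -7 : [76, -7]
PUSH 54 : [76, -7, 54]
PUSH 8  : [76, -7, 54, 8]
OVER    : [76, -7, 54, 8, 54]
POP     : [76, -7, 54, 8]
ADD     : [76, -7, 62]
PUSH -7 : [76, -7, 62, -7]
POP     : [76, -7, 62]
DIV     : [76, 0]
OVER    : [76, 0, 76]
DUP     : [76, 0, 76, 76]
SUB     : [76, 0, 0]
ROT     : [0, 0, 76]
SWAP    : [0, 76, 0]
SUB     : [0, 76]
PUSH -5 : [0, 76, -5]
DUP     : [0, 76, -5, -5]
MUL     : [0, 76, 25]
ROT     : [76, 25, 0]
SWAP    : [76, 0, 25]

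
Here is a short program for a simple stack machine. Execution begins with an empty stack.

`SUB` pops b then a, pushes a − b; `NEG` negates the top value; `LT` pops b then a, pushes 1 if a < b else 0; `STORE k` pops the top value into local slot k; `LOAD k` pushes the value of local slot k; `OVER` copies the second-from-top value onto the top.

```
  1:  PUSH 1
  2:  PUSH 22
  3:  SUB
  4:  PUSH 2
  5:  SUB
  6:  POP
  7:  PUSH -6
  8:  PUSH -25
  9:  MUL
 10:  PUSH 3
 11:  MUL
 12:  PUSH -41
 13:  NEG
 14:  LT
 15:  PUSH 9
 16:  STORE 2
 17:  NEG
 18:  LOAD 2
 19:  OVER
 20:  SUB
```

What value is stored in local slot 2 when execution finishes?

9

PUSH 1   -> [1]
PUSH 22  -> [1, 22]
SUB      -> [-21]
PUSH 2   -> [-21, 2]
SUB      -> [-23]
POP      -> []
PUSH -6  -> [-6]
PUSH -25 -> [-6, -25]
MUL      -> [150]
PUSH 3   -> [150, 3]
MUL      -> [450]
PUSH -41 -> [450, -41]
NEG      -> [450, 41]
LT       -> [0]
PUSH 9   -> [0, 9]
STORE 2  -> [0]
NEG      -> [0]
LOAD 2   -> [0, 9]
OVER     -> [0, 9, 0]
SUB      -> [0, 9]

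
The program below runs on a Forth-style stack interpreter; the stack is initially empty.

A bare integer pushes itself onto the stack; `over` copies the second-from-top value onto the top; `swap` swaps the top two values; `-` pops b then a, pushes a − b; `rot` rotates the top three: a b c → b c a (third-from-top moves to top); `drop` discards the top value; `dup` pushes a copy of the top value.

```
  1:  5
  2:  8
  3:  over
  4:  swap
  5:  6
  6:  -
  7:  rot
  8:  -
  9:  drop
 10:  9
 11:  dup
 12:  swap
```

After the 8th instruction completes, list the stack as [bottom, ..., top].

[5, -3]

5    → [5]
8    → [5, 8]
over → [5, 8, 5]
swap → [5, 5, 8]
6    → [5, 5, 8, 6]
-    → [5, 5, 2]
rot  → [5, 2, 5]
-    → [5, -3]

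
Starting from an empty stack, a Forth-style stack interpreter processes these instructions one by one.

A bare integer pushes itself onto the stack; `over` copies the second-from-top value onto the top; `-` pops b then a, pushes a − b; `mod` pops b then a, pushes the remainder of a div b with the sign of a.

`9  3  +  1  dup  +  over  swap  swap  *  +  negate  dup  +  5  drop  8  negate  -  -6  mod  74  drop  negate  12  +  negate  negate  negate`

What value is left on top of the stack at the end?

9      -> 9
3      -> 9 3
+      -> 12
1      -> 12 1
dup    -> 12 1 1
+      -> 12 2
over   -> 12 2 12
swap   -> 12 12 2
swap   -> 12 2 12
*      -> 12 24
+      -> 36
negate -> -36
dup    -> -36 -36
+      -> -72
5      -> -72 5
drop   -> -72
8      -> -72 8
negate -> -72 -8
-      -> -64
-6     -> -64 -6
mod    -> -4
74     -> -4 74
drop   -> -4
negate -> 4
12     -> 4 12
+      -> 16
negate -> -16
negate -> 16
negate -> -16

-16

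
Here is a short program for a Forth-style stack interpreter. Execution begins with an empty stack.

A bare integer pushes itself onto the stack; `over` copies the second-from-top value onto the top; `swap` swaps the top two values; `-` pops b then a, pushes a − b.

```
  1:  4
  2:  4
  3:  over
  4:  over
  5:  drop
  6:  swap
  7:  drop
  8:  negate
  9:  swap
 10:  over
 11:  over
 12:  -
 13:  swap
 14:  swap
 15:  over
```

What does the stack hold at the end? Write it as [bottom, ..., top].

[-4, 4, -8, 4]

4      → 4
4      → 4 4
over   → 4 4 4
over   → 4 4 4 4
drop   → 4 4 4
swap   → 4 4 4
drop   → 4 4
negate → 4 -4
swap   → -4 4
over   → -4 4 -4
over   → -4 4 -4 4
-      → -4 4 -8
swap   → -4 -8 4
swap   → -4 4 -8
over   → -4 4 -8 4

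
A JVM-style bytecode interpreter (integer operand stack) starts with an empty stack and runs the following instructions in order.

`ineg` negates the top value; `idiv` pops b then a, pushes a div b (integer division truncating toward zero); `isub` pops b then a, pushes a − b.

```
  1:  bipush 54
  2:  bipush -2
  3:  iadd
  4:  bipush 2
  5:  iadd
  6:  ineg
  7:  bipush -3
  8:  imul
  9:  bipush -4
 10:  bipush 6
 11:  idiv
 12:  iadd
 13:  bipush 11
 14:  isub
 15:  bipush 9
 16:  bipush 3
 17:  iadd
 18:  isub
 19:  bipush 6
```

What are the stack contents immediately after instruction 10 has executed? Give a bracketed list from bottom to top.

[162, -4, 6]

bipush 54 : [54]
bipush -2 : [54, -2]
iadd      : [52]
bipush 2  : [52, 2]
iadd      : [54]
ineg      : [-54]
bipush -3 : [-54, -3]
imul      : [162]
bipush -4 : [162, -4]
bipush 6  : [162, -4, 6]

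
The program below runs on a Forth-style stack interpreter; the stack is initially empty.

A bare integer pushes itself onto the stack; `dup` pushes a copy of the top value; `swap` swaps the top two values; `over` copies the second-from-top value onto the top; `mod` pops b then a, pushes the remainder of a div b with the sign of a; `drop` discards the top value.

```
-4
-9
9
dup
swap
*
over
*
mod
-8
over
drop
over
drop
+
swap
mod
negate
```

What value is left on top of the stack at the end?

-4      [-4]
-9      [-4, -9]
9       [-4, -9, 9]
dup     [-4, -9, 9, 9]
swap    [-4, -9, 9, 9]
*       [-4, -9, 81]
over    [-4, -9, 81, -9]
*       [-4, -9, -729]
mod     [-4, -9]
-8      [-4, -9, -8]
over    [-4, -9, -8, -9]
drop    [-4, -9, -8]
over    [-4, -9, -8, -9]
drop    [-4, -9, -8]
+       [-4, -17]
swap    [-17, -4]
mod     [-1]
negate  [1]

1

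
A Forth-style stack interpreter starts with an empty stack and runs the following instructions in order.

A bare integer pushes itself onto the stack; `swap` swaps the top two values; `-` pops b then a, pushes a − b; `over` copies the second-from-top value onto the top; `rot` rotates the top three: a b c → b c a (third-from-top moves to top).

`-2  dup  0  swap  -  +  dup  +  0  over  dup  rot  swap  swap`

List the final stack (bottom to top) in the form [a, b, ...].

[0, 0, 0, 0]

-2   -> [-2]
dup  -> [-2, -2]
0    -> [-2, -2, 0]
swap -> [-2, 0, -2]
-    -> [-2, 2]
+    -> [0]
dup  -> [0, 0]
+    -> [0]
0    -> [0, 0]
over -> [0, 0, 0]
dup  -> [0, 0, 0, 0]
rot  -> [0, 0, 0, 0]
swap -> [0, 0, 0, 0]
swap -> [0, 0, 0, 0]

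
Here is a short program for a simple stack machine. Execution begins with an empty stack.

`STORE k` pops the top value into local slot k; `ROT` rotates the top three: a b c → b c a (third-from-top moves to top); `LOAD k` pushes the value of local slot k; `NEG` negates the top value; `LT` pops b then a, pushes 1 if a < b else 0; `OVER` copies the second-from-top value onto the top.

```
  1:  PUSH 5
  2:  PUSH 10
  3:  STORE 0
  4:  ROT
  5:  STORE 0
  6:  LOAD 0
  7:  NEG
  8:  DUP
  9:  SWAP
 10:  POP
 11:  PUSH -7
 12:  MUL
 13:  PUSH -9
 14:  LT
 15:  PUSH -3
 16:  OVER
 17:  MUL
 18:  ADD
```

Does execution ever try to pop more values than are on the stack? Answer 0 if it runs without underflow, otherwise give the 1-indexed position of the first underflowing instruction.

PUSH 5  → 5
PUSH 10 → 5 10
STORE 0 → 5
ROT  — needs 3 operands, stack has 1 → underflow

4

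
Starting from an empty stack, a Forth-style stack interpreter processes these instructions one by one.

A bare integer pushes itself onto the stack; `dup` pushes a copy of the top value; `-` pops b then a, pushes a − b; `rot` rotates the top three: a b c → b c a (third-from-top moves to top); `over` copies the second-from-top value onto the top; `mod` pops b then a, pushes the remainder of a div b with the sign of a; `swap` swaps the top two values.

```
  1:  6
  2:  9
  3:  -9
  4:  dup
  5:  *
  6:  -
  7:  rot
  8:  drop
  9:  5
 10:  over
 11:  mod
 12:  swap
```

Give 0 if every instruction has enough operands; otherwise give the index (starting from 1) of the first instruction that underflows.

7

6    [6]
9    [6, 9]
-9   [6, 9, -9]
dup  [6, 9, -9, -9]
*    [6, 9, 81]
-    [6, -72]
rot  — needs 3 operands, stack has 2 → underflow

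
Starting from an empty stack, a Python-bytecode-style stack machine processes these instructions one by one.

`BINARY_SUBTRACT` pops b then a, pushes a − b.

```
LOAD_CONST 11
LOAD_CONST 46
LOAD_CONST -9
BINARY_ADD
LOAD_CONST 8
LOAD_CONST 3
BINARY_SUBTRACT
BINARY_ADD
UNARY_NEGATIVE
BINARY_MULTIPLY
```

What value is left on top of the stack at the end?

-462

LOAD_CONST 11    [11]
LOAD_CONST 46    [11, 46]
LOAD_CONST -9    [11, 46, -9]
BINARY_ADD       [11, 37]
LOAD_CONST 8     [11, 37, 8]
LOAD_CONST 3     [11, 37, 8, 3]
BINARY_SUBTRACT  [11, 37, 5]
BINARY_ADD       [11, 42]
UNARY_NEGATIVE   [11, -42]
BINARY_MULTIPLY  [-462]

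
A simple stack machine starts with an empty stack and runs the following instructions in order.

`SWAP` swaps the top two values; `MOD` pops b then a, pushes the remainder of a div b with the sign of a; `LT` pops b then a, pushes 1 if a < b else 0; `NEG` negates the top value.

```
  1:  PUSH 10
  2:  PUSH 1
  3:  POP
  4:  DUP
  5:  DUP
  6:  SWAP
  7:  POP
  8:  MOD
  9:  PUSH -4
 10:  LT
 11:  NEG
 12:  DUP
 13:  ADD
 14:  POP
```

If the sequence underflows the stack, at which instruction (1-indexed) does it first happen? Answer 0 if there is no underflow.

0

PUSH 10 : [10]
PUSH 1  : [10, 1]
POP     : [10]
DUP     : [10, 10]
DUP     : [10, 10, 10]
SWAP    : [10, 10, 10]
POP     : [10, 10]
MOD     : [0]
PUSH -4 : [0, -4]
LT      : [0]
NEG     : [0]
DUP     : [0, 0]
ADD     : [0]
POP     : []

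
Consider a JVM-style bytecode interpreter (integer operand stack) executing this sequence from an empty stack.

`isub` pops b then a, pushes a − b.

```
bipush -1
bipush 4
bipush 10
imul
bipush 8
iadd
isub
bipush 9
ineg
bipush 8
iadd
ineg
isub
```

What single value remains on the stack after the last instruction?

-50

bipush -1 → [-1]
bipush 4  → [-1, 4]
bipush 10 → [-1, 4, 10]
imul      → [-1, 40]
bipush 8  → [-1, 40, 8]
iadd      → [-1, 48]
isub      → [-49]
bipush 9  → [-49, 9]
ineg      → [-49, -9]
bipush 8  → [-49, -9, 8]
iadd      → [-49, -1]
ineg      → [-49, 1]
isub      → [-50]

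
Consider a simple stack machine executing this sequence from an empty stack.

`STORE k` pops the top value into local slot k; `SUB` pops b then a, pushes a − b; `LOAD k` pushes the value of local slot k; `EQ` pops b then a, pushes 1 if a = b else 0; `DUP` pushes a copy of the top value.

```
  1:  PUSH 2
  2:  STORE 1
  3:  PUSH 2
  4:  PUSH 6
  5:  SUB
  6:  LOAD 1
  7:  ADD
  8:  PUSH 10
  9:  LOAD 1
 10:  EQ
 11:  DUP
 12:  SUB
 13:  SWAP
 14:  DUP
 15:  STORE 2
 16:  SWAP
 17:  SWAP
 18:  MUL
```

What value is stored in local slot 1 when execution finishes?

2

PUSH 2  : 2
STORE 1 : (empty)
PUSH 2  : 2
PUSH 6  : 2 6
SUB     : -4
LOAD 1  : -4 2
ADD     : -2
PUSH 10 : -2 10
LOAD 1  : -2 10 2
EQ      : -2 0
DUP     : -2 0 0
SUB     : -2 0
SWAP    : 0 -2
DUP     : 0 -2 -2
STORE 2 : 0 -2
SWAP    : -2 0
SWAP    : 0 -2
MUL     : 0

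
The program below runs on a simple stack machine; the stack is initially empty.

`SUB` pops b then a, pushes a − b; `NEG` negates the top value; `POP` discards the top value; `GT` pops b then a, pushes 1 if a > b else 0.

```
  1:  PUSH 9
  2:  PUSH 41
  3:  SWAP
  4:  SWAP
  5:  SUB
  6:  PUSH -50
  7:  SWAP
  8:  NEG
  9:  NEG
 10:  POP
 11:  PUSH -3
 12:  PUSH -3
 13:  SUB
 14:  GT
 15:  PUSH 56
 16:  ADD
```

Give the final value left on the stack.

56

PUSH 9    9
PUSH 41   9 41
SWAP      41 9
SWAP      9 41
SUB       -32
PUSH -50  -32 -50
SWAP      -50 -32
NEG       -50 32
NEG       -50 -32
POP       -50
PUSH -3   -50 -3
PUSH -3   -50 -3 -3
SUB       -50 0
GT        0
PUSH 56   0 56
ADD       56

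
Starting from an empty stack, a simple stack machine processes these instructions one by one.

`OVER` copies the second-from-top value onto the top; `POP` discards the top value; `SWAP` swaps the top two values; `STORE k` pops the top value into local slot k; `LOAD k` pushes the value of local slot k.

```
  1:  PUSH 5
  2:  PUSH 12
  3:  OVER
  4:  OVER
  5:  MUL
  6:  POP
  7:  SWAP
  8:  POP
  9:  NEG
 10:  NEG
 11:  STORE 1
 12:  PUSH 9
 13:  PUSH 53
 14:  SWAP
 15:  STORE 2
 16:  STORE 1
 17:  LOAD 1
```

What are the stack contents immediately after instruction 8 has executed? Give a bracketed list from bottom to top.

PUSH 5  : 5
PUSH 12 : 5 12
OVER    : 5 12 5
OVER    : 5 12 5 12
MUL     : 5 12 60
POP     : 5 12
SWAP    : 12 5
POP     : 12

[12]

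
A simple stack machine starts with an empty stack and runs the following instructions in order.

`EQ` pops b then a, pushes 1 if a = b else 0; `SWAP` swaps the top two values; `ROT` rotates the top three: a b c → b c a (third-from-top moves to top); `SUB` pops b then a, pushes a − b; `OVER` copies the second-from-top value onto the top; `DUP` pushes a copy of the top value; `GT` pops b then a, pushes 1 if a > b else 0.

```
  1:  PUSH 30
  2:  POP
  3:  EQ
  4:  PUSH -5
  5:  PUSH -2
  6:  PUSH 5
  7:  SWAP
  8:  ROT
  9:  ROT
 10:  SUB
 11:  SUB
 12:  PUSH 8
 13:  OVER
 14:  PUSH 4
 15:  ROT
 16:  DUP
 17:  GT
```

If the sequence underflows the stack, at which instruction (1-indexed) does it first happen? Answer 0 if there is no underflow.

3

PUSH 30 → [30]
POP     → []
EQ  — needs 2 operands, stack has 0 → underflow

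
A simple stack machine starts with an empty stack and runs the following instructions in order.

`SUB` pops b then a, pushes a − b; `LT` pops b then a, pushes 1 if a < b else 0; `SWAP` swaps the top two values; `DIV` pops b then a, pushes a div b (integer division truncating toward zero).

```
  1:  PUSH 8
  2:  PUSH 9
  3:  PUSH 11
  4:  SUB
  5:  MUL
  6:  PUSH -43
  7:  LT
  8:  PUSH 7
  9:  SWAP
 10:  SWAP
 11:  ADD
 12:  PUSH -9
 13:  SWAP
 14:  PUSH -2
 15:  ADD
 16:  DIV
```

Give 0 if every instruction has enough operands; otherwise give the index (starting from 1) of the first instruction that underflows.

PUSH 8   -> 8
PUSH 9   -> 8 9
PUSH 11  -> 8 9 11
SUB      -> 8 -2
MUL      -> -16
PUSH -43 -> -16 -43
LT       -> 0
PUSH 7   -> 0 7
SWAP     -> 7 0
SWAP     -> 0 7
ADD      -> 7
PUSH -9  -> 7 -9
SWAP     -> -9 7
PUSH -2  -> -9 7 -2
ADD      -> -9 5
DIV      -> -1

0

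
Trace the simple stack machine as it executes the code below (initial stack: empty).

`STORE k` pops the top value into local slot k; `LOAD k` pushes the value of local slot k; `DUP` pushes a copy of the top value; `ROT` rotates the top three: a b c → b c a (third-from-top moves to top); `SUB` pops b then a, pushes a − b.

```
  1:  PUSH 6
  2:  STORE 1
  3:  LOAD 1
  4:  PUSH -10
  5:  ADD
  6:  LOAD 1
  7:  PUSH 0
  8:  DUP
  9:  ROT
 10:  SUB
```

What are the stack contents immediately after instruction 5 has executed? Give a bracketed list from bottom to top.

[-4]

PUSH 6    6
STORE 1   (empty)
LOAD 1    6
PUSH -10  6 -10
ADD       -4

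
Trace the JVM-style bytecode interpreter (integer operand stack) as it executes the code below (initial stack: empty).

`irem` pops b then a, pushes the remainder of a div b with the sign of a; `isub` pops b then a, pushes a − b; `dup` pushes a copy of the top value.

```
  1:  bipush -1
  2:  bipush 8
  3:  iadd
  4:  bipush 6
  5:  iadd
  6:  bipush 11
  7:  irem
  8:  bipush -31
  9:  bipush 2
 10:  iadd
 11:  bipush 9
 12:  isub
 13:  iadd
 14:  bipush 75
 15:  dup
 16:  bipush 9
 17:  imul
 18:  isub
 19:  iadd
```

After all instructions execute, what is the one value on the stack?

bipush -1  → -1
bipush 8   → -1 8
iadd       → 7
bipush 6   → 7 6
iadd       → 13
bipush 11  → 13 11
irem       → 2
bipush -31 → 2 -31
bipush 2   → 2 -31 2
iadd       → 2 -29
bipush 9   → 2 -29 9
isub       → 2 -38
iadd       → -36
bipush 75  → -36 75
dup        → -36 75 75
bipush 9   → -36 75 75 9
imul       → -36 75 675
isub       → -36 -600
iadd       → -636

-636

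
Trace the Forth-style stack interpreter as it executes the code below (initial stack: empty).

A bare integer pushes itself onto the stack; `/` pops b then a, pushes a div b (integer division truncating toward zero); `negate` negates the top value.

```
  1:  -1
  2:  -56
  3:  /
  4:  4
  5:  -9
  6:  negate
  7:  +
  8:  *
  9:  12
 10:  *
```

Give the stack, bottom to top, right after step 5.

-1  → -1
-56 → -1 -56
/   → 0
4   → 0 4
-9  → 0 4 -9

[0, 4, -9]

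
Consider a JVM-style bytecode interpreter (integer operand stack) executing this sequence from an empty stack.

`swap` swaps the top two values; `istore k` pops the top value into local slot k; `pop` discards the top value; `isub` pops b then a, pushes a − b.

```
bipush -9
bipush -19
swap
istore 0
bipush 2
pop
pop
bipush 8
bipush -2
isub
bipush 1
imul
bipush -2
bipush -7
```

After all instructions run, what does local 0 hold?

bipush -9  -> -9
bipush -19 -> -9 -19
swap       -> -19 -9
istore 0   -> -19
bipush 2   -> -19 2
pop        -> -19
pop        -> (empty)
bipush 8   -> 8
bipush -2  -> 8 -2
isub       -> 10
bipush 1   -> 10 1
imul       -> 10
bipush -2  -> 10 -2
bipush -7  -> 10 -2 -7

-9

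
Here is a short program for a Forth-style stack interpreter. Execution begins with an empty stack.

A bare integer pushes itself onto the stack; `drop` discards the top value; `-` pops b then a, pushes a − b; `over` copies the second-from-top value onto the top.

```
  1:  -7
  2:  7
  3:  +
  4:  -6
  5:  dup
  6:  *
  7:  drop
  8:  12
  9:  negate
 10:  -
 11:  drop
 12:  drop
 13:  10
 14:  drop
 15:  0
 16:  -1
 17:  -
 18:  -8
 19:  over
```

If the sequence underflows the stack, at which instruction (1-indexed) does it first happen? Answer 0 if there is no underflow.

-7     : [-7]
7      : [-7, 7]
+      : [0]
-6     : [0, -6]
dup    : [0, -6, -6]
*      : [0, 36]
drop   : [0]
12     : [0, 12]
negate : [0, -12]
-      : [12]
drop   : []
drop  — needs 1 operand, stack has 0 → underflow

12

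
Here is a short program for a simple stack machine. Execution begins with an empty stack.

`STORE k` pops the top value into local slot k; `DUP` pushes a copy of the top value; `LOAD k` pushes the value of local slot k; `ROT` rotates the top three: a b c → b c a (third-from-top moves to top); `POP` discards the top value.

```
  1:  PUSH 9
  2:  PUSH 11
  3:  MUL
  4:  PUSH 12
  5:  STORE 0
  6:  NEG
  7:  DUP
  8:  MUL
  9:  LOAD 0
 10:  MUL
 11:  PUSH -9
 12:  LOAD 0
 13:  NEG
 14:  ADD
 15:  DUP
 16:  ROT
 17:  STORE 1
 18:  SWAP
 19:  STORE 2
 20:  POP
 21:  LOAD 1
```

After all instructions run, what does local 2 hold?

-21

PUSH 9   [9]
PUSH 11  [9, 11]
MUL      [99]
PUSH 12  [99, 12]
STORE 0  [99]
NEG      [-99]
DUP      [-99, -99]
MUL      [9801]
LOAD 0   [9801, 12]
MUL      [117612]
PUSH -9  [117612, -9]
LOAD 0   [117612, -9, 12]
NEG      [117612, -9, -12]
ADD      [117612, -21]
DUP      [117612, -21, -21]
ROT      [-21, -21, 117612]
STORE 1  [-21, -21]
SWAP     [-21, -21]
STORE 2  [-21]
POP      []
LOAD 1   [117612]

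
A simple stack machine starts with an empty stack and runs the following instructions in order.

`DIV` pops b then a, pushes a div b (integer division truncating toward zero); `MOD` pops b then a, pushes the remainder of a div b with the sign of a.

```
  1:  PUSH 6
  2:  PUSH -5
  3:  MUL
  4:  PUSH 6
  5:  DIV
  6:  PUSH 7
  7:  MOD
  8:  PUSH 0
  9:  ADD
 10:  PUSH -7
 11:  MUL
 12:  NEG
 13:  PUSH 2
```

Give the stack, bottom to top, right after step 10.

[-5, -7]

PUSH 6  -> 6
PUSH -5 -> 6 -5
MUL     -> -30
PUSH 6  -> -30 6
DIV     -> -5
PUSH 7  -> -5 7
MOD     -> -5
PUSH 0  -> -5 0
ADD     -> -5
PUSH -7 -> -5 -7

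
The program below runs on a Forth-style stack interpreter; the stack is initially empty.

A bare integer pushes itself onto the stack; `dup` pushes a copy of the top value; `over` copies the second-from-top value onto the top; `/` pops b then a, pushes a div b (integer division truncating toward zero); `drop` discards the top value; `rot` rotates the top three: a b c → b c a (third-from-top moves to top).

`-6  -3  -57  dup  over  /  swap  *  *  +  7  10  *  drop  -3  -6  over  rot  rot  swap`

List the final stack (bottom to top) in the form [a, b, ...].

-6    -6
-3    -6 -3
-57   -6 -3 -57
dup   -6 -3 -57 -57
over  -6 -3 -57 -57 -57
/     -6 -3 -57 1
swap  -6 -3 1 -57
*     -6 -3 -57
*     -6 171
+     165
7     165 7
10    165 7 10
*     165 70
drop  165
-3    165 -3
-6    165 -3 -6
over  165 -3 -6 -3
rot   165 -6 -3 -3
rot   165 -3 -3 -6
swap  165 -3 -6 -3

[165, -3, -6, -3]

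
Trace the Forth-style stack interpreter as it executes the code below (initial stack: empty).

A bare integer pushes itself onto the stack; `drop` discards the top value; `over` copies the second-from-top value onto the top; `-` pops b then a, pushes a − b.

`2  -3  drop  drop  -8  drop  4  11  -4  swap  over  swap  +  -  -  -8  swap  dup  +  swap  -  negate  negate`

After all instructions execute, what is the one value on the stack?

38

2      -> [2]
-3     -> [2, -3]
drop   -> [2]
drop   -> []
-8     -> [-8]
drop   -> []
4      -> [4]
11     -> [4, 11]
-4     -> [4, 11, -4]
swap   -> [4, -4, 11]
over   -> [4, -4, 11, -4]
swap   -> [4, -4, -4, 11]
+      -> [4, -4, 7]
-      -> [4, -11]
-      -> [15]
-8     -> [15, -8]
swap   -> [-8, 15]
dup    -> [-8, 15, 15]
+      -> [-8, 30]
swap   -> [30, -8]
-      -> [38]
negate -> [-38]
negate -> [38]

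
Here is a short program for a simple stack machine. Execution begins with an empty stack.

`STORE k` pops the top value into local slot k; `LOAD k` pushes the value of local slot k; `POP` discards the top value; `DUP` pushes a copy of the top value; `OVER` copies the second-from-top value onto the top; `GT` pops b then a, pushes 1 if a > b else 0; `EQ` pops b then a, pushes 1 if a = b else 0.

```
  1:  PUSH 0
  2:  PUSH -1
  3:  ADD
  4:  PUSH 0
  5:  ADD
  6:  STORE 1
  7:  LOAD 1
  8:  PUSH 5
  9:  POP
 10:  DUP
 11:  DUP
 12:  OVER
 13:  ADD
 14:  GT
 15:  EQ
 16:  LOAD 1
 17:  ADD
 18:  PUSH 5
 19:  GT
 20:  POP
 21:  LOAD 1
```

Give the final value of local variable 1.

PUSH 0   [0]
PUSH -1  [0, -1]
ADD      [-1]
PUSH 0   [-1, 0]
ADD      [-1]
STORE 1  []
LOAD 1   [-1]
PUSH 5   [-1, 5]
POP      [-1]
DUP      [-1, -1]
DUP      [-1, -1, -1]
OVER     [-1, -1, -1, -1]
ADD      [-1, -1, -2]
GT       [-1, 1]
EQ       [0]
LOAD 1   [0, -1]
ADD      [-1]
PUSH 5   [-1, 5]
GT       [0]
POP      []
LOAD 1   [-1]

-1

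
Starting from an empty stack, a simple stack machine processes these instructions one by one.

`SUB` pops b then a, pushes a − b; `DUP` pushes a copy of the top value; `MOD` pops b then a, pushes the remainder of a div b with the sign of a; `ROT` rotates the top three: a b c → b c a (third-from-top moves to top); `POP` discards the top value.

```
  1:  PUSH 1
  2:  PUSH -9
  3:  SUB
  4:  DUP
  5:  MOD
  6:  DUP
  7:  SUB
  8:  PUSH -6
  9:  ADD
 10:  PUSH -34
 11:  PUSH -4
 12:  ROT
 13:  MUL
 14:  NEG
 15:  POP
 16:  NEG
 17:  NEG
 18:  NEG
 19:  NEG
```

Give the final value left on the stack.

PUSH 1   → 1
PUSH -9  → 1 -9
SUB      → 10
DUP      → 10 10
MOD      → 0
DUP      → 0 0
SUB      → 0
PUSH -6  → 0 -6
ADD      → -6
PUSH -34 → -6 -34
PUSH -4  → -6 -34 -4
ROT      → -34 -4 -6
MUL      → -34 24
NEG      → -34 -24
POP      → -34
NEG      → 34
NEG      → -34
NEG      → 34
NEG      → -34

-34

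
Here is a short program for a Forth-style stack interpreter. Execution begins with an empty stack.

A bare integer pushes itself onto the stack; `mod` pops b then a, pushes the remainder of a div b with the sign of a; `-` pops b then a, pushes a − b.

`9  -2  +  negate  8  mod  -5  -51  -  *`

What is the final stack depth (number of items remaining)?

9      : [9]
-2     : [9, -2]
+      : [7]
negate : [-7]
8      : [-7, 8]
mod    : [-7]
-5     : [-7, -5]
-51    : [-7, -5, -51]
-      : [-7, 46]
*      : [-322]

1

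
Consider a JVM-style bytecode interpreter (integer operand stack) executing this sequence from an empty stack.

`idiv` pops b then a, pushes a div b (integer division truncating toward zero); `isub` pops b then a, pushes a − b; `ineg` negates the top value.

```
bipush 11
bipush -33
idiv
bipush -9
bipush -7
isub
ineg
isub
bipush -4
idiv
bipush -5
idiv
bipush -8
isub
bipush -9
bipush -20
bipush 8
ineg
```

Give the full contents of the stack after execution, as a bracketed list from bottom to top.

bipush 11   [11]
bipush -33  [11, -33]
idiv        [0]
bipush -9   [0, -9]
bipush -7   [0, -9, -7]
isub        [0, -2]
ineg        [0, 2]
isub        [-2]
bipush -4   [-2, -4]
idiv        [0]
bipush -5   [0, -5]
idiv        [0]
bipush -8   [0, -8]
isub        [8]
bipush -9   [8, -9]
bipush -20  [8, -9, -20]
bipush 8    [8, -9, -20, 8]
ineg        [8, -9, -20, -8]

[8, -9, -20, -8]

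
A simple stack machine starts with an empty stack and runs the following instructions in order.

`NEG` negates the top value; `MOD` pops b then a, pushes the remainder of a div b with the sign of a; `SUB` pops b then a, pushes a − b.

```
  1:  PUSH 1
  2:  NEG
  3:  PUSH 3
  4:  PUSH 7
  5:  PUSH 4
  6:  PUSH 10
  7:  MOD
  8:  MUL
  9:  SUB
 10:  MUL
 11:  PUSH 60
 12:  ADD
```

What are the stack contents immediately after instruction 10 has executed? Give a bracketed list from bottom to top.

[25]

PUSH 1   1
NEG      -1
PUSH 3   -1 3
PUSH 7   -1 3 7
PUSH 4   -1 3 7 4
PUSH 10  -1 3 7 4 10
MOD      -1 3 7 4
MUL      -1 3 28
SUB      -1 -25
MUL      25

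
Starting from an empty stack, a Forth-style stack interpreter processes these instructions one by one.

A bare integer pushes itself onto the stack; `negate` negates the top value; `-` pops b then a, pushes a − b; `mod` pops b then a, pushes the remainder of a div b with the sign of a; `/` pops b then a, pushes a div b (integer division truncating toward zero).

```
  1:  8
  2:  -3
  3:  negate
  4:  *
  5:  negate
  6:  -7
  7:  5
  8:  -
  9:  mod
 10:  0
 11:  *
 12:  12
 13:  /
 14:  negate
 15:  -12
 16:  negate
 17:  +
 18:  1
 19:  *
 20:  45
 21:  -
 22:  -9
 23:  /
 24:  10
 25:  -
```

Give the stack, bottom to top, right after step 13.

8      : 8
-3     : 8 -3
negate : 8 3
*      : 24
negate : -24
-7     : -24 -7
5      : -24 -7 5
-      : -24 -12
mod    : 0
0      : 0 0
*      : 0
12     : 0 12
/      : 0

[0]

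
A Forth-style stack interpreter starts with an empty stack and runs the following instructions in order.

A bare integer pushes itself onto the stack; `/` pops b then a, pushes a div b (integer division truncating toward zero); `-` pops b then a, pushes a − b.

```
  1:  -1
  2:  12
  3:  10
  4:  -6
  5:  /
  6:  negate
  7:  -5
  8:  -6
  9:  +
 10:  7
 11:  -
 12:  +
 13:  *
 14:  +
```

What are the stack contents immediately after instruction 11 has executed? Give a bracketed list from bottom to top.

-1     → [-1]
12     → [-1, 12]
10     → [-1, 12, 10]
-6     → [-1, 12, 10, -6]
/      → [-1, 12, -1]
negate → [-1, 12, 1]
-5     → [-1, 12, 1, -5]
-6     → [-1, 12, 1, -5, -6]
+      → [-1, 12, 1, -11]
7      → [-1, 12, 1, -11, 7]
-      → [-1, 12, 1, -18]

[-1, 12, 1, -18]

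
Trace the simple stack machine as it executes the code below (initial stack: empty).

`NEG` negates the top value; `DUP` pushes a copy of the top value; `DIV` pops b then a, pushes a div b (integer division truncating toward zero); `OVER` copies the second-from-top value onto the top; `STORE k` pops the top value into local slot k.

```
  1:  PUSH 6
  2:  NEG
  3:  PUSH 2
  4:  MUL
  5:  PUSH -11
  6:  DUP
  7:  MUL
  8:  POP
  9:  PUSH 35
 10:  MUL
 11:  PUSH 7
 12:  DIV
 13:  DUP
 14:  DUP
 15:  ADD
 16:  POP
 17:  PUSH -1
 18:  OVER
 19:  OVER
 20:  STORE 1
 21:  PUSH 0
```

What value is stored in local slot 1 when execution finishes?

-1

PUSH 6    6
NEG       -6
PUSH 2    -6 2
MUL       -12
PUSH -11  -12 -11
DUP       -12 -11 -11
MUL       -12 121
POP       -12
PUSH 35   -12 35
MUL       -420
PUSH 7    -420 7
DIV       -60
DUP       -60 -60
DUP       -60 -60 -60
ADD       -60 -120
POP       -60
PUSH -1   -60 -1
OVER      -60 -1 -60
OVER      -60 -1 -60 -1
STORE 1   -60 -1 -60
PUSH 0    -60 -1 -60 0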